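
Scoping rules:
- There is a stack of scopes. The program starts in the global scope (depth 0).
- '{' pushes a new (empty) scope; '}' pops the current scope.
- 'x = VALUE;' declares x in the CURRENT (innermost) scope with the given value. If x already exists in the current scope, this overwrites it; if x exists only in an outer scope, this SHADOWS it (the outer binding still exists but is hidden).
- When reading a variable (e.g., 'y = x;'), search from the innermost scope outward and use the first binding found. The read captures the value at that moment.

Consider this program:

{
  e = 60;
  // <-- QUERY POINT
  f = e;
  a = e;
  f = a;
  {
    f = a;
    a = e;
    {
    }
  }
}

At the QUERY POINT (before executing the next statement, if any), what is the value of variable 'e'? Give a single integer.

Step 1: enter scope (depth=1)
Step 2: declare e=60 at depth 1
Visible at query point: e=60

Answer: 60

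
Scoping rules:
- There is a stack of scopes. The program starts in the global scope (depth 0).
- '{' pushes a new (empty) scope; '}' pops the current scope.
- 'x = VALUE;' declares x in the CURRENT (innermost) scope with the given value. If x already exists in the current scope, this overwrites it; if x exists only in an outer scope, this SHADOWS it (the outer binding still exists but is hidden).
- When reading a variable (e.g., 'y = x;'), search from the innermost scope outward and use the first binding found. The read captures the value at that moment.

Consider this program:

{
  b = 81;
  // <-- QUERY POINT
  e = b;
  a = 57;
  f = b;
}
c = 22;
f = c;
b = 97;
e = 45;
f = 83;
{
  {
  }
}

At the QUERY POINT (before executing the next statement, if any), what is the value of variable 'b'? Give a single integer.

Answer: 81

Derivation:
Step 1: enter scope (depth=1)
Step 2: declare b=81 at depth 1
Visible at query point: b=81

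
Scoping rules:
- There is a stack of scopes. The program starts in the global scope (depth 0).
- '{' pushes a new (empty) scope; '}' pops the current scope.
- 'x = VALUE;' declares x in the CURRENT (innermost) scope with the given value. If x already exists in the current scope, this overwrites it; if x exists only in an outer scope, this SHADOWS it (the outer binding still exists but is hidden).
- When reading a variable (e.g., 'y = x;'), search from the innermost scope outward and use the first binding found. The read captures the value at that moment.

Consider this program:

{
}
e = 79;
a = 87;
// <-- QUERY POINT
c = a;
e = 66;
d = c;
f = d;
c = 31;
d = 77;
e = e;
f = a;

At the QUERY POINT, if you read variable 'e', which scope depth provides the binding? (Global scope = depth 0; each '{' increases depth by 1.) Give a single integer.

Answer: 0

Derivation:
Step 1: enter scope (depth=1)
Step 2: exit scope (depth=0)
Step 3: declare e=79 at depth 0
Step 4: declare a=87 at depth 0
Visible at query point: a=87 e=79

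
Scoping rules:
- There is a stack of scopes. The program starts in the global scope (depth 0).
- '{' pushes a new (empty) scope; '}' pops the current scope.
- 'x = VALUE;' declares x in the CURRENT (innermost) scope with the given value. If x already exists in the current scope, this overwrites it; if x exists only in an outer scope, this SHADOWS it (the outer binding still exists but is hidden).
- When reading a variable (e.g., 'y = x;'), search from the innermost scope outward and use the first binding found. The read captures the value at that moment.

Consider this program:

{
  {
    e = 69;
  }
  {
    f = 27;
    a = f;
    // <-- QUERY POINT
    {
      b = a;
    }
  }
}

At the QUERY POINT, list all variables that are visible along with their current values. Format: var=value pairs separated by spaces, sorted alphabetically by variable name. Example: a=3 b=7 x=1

Answer: a=27 f=27

Derivation:
Step 1: enter scope (depth=1)
Step 2: enter scope (depth=2)
Step 3: declare e=69 at depth 2
Step 4: exit scope (depth=1)
Step 5: enter scope (depth=2)
Step 6: declare f=27 at depth 2
Step 7: declare a=(read f)=27 at depth 2
Visible at query point: a=27 f=27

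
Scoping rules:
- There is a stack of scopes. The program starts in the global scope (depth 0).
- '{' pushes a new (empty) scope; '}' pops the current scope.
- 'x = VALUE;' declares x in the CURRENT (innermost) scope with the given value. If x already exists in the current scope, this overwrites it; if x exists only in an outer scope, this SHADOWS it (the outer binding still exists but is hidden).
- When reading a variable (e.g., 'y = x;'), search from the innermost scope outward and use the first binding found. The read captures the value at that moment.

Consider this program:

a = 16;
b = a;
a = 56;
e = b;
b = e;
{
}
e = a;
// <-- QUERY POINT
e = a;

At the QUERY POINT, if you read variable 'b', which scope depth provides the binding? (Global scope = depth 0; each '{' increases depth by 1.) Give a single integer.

Answer: 0

Derivation:
Step 1: declare a=16 at depth 0
Step 2: declare b=(read a)=16 at depth 0
Step 3: declare a=56 at depth 0
Step 4: declare e=(read b)=16 at depth 0
Step 5: declare b=(read e)=16 at depth 0
Step 6: enter scope (depth=1)
Step 7: exit scope (depth=0)
Step 8: declare e=(read a)=56 at depth 0
Visible at query point: a=56 b=16 e=56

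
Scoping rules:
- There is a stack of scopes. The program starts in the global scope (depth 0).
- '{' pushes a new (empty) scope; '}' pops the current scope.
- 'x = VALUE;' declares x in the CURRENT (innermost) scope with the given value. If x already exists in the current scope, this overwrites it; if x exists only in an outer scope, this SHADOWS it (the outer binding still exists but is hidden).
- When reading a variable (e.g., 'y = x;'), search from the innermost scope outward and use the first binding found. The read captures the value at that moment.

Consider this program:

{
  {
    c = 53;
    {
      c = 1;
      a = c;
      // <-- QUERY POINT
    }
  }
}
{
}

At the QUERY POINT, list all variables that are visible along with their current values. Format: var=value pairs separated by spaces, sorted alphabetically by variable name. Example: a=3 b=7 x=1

Step 1: enter scope (depth=1)
Step 2: enter scope (depth=2)
Step 3: declare c=53 at depth 2
Step 4: enter scope (depth=3)
Step 5: declare c=1 at depth 3
Step 6: declare a=(read c)=1 at depth 3
Visible at query point: a=1 c=1

Answer: a=1 c=1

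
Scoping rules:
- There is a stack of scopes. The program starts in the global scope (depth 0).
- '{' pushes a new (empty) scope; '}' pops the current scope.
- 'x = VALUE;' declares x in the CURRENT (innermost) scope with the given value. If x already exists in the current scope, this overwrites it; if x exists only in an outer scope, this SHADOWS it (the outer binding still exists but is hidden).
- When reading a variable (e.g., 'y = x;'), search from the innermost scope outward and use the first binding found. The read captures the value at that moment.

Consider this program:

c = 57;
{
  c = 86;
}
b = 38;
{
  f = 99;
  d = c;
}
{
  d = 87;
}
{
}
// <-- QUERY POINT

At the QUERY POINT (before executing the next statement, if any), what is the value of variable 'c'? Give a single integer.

Answer: 57

Derivation:
Step 1: declare c=57 at depth 0
Step 2: enter scope (depth=1)
Step 3: declare c=86 at depth 1
Step 4: exit scope (depth=0)
Step 5: declare b=38 at depth 0
Step 6: enter scope (depth=1)
Step 7: declare f=99 at depth 1
Step 8: declare d=(read c)=57 at depth 1
Step 9: exit scope (depth=0)
Step 10: enter scope (depth=1)
Step 11: declare d=87 at depth 1
Step 12: exit scope (depth=0)
Step 13: enter scope (depth=1)
Step 14: exit scope (depth=0)
Visible at query point: b=38 c=57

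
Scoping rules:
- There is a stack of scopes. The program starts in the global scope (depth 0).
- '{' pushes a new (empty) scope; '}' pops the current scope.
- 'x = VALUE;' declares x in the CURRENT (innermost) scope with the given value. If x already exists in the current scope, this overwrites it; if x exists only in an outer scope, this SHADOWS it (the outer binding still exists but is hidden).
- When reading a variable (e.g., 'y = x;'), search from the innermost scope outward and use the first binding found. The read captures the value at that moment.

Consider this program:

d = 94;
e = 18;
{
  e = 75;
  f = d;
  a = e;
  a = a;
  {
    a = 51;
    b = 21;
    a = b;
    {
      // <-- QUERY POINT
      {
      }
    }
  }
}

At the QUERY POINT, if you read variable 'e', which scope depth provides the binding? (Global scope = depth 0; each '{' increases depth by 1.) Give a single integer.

Answer: 1

Derivation:
Step 1: declare d=94 at depth 0
Step 2: declare e=18 at depth 0
Step 3: enter scope (depth=1)
Step 4: declare e=75 at depth 1
Step 5: declare f=(read d)=94 at depth 1
Step 6: declare a=(read e)=75 at depth 1
Step 7: declare a=(read a)=75 at depth 1
Step 8: enter scope (depth=2)
Step 9: declare a=51 at depth 2
Step 10: declare b=21 at depth 2
Step 11: declare a=(read b)=21 at depth 2
Step 12: enter scope (depth=3)
Visible at query point: a=21 b=21 d=94 e=75 f=94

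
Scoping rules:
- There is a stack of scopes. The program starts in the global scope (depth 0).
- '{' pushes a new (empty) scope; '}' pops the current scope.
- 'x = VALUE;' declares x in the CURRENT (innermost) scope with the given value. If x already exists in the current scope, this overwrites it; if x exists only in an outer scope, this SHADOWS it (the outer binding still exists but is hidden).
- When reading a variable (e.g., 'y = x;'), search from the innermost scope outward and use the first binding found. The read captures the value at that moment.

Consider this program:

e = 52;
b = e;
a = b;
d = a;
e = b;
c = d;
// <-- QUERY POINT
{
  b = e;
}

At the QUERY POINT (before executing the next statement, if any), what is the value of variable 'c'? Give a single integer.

Step 1: declare e=52 at depth 0
Step 2: declare b=(read e)=52 at depth 0
Step 3: declare a=(read b)=52 at depth 0
Step 4: declare d=(read a)=52 at depth 0
Step 5: declare e=(read b)=52 at depth 0
Step 6: declare c=(read d)=52 at depth 0
Visible at query point: a=52 b=52 c=52 d=52 e=52

Answer: 52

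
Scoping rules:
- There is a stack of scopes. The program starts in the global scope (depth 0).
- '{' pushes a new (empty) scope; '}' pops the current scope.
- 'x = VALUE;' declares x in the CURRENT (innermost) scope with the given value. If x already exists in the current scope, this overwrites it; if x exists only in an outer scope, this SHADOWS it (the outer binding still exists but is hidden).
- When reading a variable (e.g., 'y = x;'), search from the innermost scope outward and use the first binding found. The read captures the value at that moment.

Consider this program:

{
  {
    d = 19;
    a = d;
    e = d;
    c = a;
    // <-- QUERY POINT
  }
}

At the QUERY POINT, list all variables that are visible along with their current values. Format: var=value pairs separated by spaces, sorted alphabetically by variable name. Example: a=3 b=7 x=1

Step 1: enter scope (depth=1)
Step 2: enter scope (depth=2)
Step 3: declare d=19 at depth 2
Step 4: declare a=(read d)=19 at depth 2
Step 5: declare e=(read d)=19 at depth 2
Step 6: declare c=(read a)=19 at depth 2
Visible at query point: a=19 c=19 d=19 e=19

Answer: a=19 c=19 d=19 e=19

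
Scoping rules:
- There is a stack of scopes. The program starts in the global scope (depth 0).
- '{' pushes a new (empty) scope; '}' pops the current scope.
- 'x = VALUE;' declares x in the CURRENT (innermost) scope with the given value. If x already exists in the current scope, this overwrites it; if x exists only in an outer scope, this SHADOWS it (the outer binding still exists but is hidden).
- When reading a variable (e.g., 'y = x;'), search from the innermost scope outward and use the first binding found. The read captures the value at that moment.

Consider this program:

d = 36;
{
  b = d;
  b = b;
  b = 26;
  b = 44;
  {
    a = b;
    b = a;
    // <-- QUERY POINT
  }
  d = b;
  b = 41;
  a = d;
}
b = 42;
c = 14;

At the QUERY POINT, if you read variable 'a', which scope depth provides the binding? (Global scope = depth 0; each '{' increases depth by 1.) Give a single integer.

Step 1: declare d=36 at depth 0
Step 2: enter scope (depth=1)
Step 3: declare b=(read d)=36 at depth 1
Step 4: declare b=(read b)=36 at depth 1
Step 5: declare b=26 at depth 1
Step 6: declare b=44 at depth 1
Step 7: enter scope (depth=2)
Step 8: declare a=(read b)=44 at depth 2
Step 9: declare b=(read a)=44 at depth 2
Visible at query point: a=44 b=44 d=36

Answer: 2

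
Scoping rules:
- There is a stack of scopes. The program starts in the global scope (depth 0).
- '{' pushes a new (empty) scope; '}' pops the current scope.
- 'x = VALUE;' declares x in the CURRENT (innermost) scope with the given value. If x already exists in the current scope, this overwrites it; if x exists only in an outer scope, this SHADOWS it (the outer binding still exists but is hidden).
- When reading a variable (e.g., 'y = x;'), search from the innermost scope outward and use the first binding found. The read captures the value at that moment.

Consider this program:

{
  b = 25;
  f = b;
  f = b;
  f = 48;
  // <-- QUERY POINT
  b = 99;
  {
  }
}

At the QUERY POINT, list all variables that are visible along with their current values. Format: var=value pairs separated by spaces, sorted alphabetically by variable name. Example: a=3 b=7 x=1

Step 1: enter scope (depth=1)
Step 2: declare b=25 at depth 1
Step 3: declare f=(read b)=25 at depth 1
Step 4: declare f=(read b)=25 at depth 1
Step 5: declare f=48 at depth 1
Visible at query point: b=25 f=48

Answer: b=25 f=48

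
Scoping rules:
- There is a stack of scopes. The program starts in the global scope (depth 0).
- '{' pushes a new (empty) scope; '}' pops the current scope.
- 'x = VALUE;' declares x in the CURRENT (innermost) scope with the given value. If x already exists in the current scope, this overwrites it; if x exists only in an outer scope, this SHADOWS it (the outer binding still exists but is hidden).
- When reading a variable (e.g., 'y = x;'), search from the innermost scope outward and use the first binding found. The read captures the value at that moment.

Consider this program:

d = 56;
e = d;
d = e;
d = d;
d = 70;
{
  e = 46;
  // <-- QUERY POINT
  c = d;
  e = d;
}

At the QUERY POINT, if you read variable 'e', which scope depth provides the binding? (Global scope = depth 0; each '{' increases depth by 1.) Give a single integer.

Step 1: declare d=56 at depth 0
Step 2: declare e=(read d)=56 at depth 0
Step 3: declare d=(read e)=56 at depth 0
Step 4: declare d=(read d)=56 at depth 0
Step 5: declare d=70 at depth 0
Step 6: enter scope (depth=1)
Step 7: declare e=46 at depth 1
Visible at query point: d=70 e=46

Answer: 1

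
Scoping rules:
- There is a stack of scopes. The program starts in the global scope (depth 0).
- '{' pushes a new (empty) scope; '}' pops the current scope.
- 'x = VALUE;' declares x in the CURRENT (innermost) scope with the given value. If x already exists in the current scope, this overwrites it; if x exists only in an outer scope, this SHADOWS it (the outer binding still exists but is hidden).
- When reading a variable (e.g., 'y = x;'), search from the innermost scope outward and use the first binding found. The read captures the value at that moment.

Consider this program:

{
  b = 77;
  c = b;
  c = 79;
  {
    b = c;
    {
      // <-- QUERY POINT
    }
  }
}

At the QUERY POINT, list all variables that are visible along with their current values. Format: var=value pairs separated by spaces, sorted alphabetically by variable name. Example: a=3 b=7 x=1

Step 1: enter scope (depth=1)
Step 2: declare b=77 at depth 1
Step 3: declare c=(read b)=77 at depth 1
Step 4: declare c=79 at depth 1
Step 5: enter scope (depth=2)
Step 6: declare b=(read c)=79 at depth 2
Step 7: enter scope (depth=3)
Visible at query point: b=79 c=79

Answer: b=79 c=79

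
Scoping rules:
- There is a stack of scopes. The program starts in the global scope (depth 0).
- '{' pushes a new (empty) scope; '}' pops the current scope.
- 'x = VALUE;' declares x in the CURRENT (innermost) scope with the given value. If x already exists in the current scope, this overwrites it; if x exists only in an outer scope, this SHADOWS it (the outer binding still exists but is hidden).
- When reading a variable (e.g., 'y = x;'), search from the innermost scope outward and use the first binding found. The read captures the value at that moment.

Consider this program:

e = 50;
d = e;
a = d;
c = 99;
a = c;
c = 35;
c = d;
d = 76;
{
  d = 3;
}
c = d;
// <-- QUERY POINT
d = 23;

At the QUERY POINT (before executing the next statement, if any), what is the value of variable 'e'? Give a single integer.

Step 1: declare e=50 at depth 0
Step 2: declare d=(read e)=50 at depth 0
Step 3: declare a=(read d)=50 at depth 0
Step 4: declare c=99 at depth 0
Step 5: declare a=(read c)=99 at depth 0
Step 6: declare c=35 at depth 0
Step 7: declare c=(read d)=50 at depth 0
Step 8: declare d=76 at depth 0
Step 9: enter scope (depth=1)
Step 10: declare d=3 at depth 1
Step 11: exit scope (depth=0)
Step 12: declare c=(read d)=76 at depth 0
Visible at query point: a=99 c=76 d=76 e=50

Answer: 50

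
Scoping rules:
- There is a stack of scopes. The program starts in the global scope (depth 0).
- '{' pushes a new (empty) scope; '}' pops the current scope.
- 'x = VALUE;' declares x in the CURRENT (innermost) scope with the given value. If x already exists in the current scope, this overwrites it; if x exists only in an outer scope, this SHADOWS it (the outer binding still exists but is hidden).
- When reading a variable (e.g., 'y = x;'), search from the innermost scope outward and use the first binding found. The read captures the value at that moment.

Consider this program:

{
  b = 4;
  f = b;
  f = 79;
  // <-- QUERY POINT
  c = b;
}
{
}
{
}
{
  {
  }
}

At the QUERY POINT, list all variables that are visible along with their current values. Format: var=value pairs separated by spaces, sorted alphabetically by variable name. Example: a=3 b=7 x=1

Answer: b=4 f=79

Derivation:
Step 1: enter scope (depth=1)
Step 2: declare b=4 at depth 1
Step 3: declare f=(read b)=4 at depth 1
Step 4: declare f=79 at depth 1
Visible at query point: b=4 f=79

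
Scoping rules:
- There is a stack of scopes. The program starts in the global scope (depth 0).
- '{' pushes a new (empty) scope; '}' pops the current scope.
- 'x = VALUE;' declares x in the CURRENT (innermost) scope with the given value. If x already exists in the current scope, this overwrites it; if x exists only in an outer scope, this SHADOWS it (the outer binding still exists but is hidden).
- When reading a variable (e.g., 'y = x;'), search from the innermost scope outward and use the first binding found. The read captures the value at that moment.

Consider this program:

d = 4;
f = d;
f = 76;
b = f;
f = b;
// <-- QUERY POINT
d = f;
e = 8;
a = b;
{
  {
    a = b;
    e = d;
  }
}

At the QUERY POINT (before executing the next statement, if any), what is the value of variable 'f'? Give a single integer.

Answer: 76

Derivation:
Step 1: declare d=4 at depth 0
Step 2: declare f=(read d)=4 at depth 0
Step 3: declare f=76 at depth 0
Step 4: declare b=(read f)=76 at depth 0
Step 5: declare f=(read b)=76 at depth 0
Visible at query point: b=76 d=4 f=76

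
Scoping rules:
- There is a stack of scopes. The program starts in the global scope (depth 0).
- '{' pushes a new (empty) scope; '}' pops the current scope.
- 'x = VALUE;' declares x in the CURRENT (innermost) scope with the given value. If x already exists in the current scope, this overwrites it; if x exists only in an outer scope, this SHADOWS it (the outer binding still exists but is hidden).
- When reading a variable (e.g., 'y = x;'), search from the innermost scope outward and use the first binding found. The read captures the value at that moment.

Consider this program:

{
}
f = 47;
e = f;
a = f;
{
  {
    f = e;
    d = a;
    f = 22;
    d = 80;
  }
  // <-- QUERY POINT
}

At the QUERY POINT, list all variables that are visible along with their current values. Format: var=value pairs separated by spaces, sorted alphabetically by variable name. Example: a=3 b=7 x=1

Step 1: enter scope (depth=1)
Step 2: exit scope (depth=0)
Step 3: declare f=47 at depth 0
Step 4: declare e=(read f)=47 at depth 0
Step 5: declare a=(read f)=47 at depth 0
Step 6: enter scope (depth=1)
Step 7: enter scope (depth=2)
Step 8: declare f=(read e)=47 at depth 2
Step 9: declare d=(read a)=47 at depth 2
Step 10: declare f=22 at depth 2
Step 11: declare d=80 at depth 2
Step 12: exit scope (depth=1)
Visible at query point: a=47 e=47 f=47

Answer: a=47 e=47 f=47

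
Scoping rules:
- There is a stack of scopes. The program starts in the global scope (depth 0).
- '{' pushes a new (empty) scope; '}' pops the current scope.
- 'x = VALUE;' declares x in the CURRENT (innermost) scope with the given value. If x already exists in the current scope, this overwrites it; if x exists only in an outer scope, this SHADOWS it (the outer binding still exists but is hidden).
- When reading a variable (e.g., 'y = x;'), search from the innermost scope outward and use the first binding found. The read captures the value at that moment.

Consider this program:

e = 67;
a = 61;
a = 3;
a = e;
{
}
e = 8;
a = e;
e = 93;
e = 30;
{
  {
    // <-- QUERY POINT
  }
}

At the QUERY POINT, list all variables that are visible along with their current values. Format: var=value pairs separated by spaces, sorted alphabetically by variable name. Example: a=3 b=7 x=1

Step 1: declare e=67 at depth 0
Step 2: declare a=61 at depth 0
Step 3: declare a=3 at depth 0
Step 4: declare a=(read e)=67 at depth 0
Step 5: enter scope (depth=1)
Step 6: exit scope (depth=0)
Step 7: declare e=8 at depth 0
Step 8: declare a=(read e)=8 at depth 0
Step 9: declare e=93 at depth 0
Step 10: declare e=30 at depth 0
Step 11: enter scope (depth=1)
Step 12: enter scope (depth=2)
Visible at query point: a=8 e=30

Answer: a=8 e=30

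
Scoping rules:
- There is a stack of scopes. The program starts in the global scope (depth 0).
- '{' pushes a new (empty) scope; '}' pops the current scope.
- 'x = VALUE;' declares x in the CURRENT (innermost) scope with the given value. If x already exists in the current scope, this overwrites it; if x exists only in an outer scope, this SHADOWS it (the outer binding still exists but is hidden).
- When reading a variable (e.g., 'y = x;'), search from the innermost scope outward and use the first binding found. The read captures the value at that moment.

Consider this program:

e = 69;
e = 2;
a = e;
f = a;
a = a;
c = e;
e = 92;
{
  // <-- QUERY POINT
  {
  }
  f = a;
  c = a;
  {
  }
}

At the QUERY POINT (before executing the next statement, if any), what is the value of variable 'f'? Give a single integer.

Answer: 2

Derivation:
Step 1: declare e=69 at depth 0
Step 2: declare e=2 at depth 0
Step 3: declare a=(read e)=2 at depth 0
Step 4: declare f=(read a)=2 at depth 0
Step 5: declare a=(read a)=2 at depth 0
Step 6: declare c=(read e)=2 at depth 0
Step 7: declare e=92 at depth 0
Step 8: enter scope (depth=1)
Visible at query point: a=2 c=2 e=92 f=2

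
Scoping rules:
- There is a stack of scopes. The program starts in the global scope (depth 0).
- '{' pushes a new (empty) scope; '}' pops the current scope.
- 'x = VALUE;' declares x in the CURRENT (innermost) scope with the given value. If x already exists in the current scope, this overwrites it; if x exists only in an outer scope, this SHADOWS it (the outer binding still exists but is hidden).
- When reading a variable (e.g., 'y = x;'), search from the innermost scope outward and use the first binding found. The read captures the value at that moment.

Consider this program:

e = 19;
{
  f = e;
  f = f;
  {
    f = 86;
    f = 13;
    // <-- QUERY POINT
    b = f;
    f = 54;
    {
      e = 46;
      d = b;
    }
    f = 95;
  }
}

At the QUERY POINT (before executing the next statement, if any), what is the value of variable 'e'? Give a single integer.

Step 1: declare e=19 at depth 0
Step 2: enter scope (depth=1)
Step 3: declare f=(read e)=19 at depth 1
Step 4: declare f=(read f)=19 at depth 1
Step 5: enter scope (depth=2)
Step 6: declare f=86 at depth 2
Step 7: declare f=13 at depth 2
Visible at query point: e=19 f=13

Answer: 19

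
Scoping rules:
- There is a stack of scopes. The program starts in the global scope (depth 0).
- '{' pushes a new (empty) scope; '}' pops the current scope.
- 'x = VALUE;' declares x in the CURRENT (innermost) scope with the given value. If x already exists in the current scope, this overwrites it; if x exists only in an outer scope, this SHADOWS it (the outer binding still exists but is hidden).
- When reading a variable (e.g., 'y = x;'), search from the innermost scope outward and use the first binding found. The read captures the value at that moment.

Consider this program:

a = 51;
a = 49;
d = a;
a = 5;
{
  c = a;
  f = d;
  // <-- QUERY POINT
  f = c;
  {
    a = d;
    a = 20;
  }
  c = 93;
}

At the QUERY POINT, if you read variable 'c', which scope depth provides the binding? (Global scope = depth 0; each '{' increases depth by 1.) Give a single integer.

Step 1: declare a=51 at depth 0
Step 2: declare a=49 at depth 0
Step 3: declare d=(read a)=49 at depth 0
Step 4: declare a=5 at depth 0
Step 5: enter scope (depth=1)
Step 6: declare c=(read a)=5 at depth 1
Step 7: declare f=(read d)=49 at depth 1
Visible at query point: a=5 c=5 d=49 f=49

Answer: 1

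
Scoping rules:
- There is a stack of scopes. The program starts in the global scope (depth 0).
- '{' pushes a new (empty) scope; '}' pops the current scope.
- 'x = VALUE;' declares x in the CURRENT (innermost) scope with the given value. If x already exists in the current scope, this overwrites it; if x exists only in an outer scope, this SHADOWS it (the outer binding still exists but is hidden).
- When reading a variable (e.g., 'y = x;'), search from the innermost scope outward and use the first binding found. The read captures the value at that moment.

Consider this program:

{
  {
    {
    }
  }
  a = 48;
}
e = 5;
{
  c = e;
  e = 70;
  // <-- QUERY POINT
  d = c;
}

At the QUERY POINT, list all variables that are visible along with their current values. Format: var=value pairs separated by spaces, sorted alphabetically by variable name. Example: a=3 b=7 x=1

Step 1: enter scope (depth=1)
Step 2: enter scope (depth=2)
Step 3: enter scope (depth=3)
Step 4: exit scope (depth=2)
Step 5: exit scope (depth=1)
Step 6: declare a=48 at depth 1
Step 7: exit scope (depth=0)
Step 8: declare e=5 at depth 0
Step 9: enter scope (depth=1)
Step 10: declare c=(read e)=5 at depth 1
Step 11: declare e=70 at depth 1
Visible at query point: c=5 e=70

Answer: c=5 e=70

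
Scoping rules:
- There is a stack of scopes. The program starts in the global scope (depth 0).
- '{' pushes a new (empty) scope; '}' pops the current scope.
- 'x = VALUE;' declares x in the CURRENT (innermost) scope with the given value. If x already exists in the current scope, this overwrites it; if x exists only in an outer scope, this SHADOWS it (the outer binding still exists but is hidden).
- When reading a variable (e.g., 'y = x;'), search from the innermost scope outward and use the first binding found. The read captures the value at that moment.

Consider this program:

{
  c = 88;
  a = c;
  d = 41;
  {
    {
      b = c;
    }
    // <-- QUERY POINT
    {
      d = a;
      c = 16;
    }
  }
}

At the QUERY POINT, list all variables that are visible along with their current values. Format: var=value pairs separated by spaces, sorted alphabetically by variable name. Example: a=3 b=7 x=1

Step 1: enter scope (depth=1)
Step 2: declare c=88 at depth 1
Step 3: declare a=(read c)=88 at depth 1
Step 4: declare d=41 at depth 1
Step 5: enter scope (depth=2)
Step 6: enter scope (depth=3)
Step 7: declare b=(read c)=88 at depth 3
Step 8: exit scope (depth=2)
Visible at query point: a=88 c=88 d=41

Answer: a=88 c=88 d=41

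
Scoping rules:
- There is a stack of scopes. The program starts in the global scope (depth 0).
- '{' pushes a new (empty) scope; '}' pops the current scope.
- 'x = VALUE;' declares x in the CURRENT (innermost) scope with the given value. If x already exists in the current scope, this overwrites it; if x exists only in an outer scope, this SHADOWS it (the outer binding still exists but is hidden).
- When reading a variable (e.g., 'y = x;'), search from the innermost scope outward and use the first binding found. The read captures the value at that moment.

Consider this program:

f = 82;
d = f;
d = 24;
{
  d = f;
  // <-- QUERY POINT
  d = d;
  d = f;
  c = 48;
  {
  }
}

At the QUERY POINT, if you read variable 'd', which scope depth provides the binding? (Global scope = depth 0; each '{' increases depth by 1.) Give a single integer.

Step 1: declare f=82 at depth 0
Step 2: declare d=(read f)=82 at depth 0
Step 3: declare d=24 at depth 0
Step 4: enter scope (depth=1)
Step 5: declare d=(read f)=82 at depth 1
Visible at query point: d=82 f=82

Answer: 1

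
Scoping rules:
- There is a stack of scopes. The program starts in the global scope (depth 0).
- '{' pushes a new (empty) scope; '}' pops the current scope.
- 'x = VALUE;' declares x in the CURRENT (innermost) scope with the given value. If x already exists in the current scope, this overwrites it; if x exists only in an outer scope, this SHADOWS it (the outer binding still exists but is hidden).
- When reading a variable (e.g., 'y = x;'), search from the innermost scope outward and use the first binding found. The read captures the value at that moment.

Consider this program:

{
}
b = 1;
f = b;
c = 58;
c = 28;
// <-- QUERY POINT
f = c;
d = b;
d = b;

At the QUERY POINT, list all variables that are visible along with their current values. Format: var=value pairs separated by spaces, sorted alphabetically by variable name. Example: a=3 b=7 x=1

Answer: b=1 c=28 f=1

Derivation:
Step 1: enter scope (depth=1)
Step 2: exit scope (depth=0)
Step 3: declare b=1 at depth 0
Step 4: declare f=(read b)=1 at depth 0
Step 5: declare c=58 at depth 0
Step 6: declare c=28 at depth 0
Visible at query point: b=1 c=28 f=1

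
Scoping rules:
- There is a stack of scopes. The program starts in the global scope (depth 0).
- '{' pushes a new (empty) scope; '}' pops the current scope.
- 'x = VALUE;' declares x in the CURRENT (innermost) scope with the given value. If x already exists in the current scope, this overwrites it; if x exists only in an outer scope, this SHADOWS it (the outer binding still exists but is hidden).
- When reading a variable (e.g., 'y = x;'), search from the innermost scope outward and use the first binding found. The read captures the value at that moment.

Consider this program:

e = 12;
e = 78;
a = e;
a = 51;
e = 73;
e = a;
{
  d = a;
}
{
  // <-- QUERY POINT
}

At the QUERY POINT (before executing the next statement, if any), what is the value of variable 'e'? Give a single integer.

Answer: 51

Derivation:
Step 1: declare e=12 at depth 0
Step 2: declare e=78 at depth 0
Step 3: declare a=(read e)=78 at depth 0
Step 4: declare a=51 at depth 0
Step 5: declare e=73 at depth 0
Step 6: declare e=(read a)=51 at depth 0
Step 7: enter scope (depth=1)
Step 8: declare d=(read a)=51 at depth 1
Step 9: exit scope (depth=0)
Step 10: enter scope (depth=1)
Visible at query point: a=51 e=51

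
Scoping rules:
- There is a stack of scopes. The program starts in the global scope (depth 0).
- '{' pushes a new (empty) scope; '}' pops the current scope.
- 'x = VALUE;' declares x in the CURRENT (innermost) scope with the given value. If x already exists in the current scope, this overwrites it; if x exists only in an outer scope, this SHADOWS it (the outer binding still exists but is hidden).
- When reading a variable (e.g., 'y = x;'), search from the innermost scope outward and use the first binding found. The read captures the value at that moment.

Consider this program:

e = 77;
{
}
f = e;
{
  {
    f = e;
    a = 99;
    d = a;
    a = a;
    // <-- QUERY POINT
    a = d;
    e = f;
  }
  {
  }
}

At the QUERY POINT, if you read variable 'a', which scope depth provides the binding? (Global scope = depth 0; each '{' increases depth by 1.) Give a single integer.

Step 1: declare e=77 at depth 0
Step 2: enter scope (depth=1)
Step 3: exit scope (depth=0)
Step 4: declare f=(read e)=77 at depth 0
Step 5: enter scope (depth=1)
Step 6: enter scope (depth=2)
Step 7: declare f=(read e)=77 at depth 2
Step 8: declare a=99 at depth 2
Step 9: declare d=(read a)=99 at depth 2
Step 10: declare a=(read a)=99 at depth 2
Visible at query point: a=99 d=99 e=77 f=77

Answer: 2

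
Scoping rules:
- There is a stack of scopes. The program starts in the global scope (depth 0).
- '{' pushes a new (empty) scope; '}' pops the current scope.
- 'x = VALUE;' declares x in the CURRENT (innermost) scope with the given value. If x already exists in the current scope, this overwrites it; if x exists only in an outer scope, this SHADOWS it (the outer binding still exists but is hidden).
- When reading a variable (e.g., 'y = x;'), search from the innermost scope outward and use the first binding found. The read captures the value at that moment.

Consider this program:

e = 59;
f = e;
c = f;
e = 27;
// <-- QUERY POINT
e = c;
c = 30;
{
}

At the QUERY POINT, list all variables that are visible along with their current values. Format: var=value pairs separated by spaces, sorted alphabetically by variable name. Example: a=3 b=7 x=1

Answer: c=59 e=27 f=59

Derivation:
Step 1: declare e=59 at depth 0
Step 2: declare f=(read e)=59 at depth 0
Step 3: declare c=(read f)=59 at depth 0
Step 4: declare e=27 at depth 0
Visible at query point: c=59 e=27 f=59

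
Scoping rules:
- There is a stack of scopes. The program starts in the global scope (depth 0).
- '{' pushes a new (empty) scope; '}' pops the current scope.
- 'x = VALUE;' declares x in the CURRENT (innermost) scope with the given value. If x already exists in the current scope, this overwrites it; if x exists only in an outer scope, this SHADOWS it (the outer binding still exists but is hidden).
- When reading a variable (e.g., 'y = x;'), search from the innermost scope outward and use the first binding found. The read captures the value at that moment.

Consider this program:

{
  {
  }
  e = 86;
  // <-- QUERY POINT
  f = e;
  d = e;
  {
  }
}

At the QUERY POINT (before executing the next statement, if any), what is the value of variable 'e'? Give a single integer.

Answer: 86

Derivation:
Step 1: enter scope (depth=1)
Step 2: enter scope (depth=2)
Step 3: exit scope (depth=1)
Step 4: declare e=86 at depth 1
Visible at query point: e=86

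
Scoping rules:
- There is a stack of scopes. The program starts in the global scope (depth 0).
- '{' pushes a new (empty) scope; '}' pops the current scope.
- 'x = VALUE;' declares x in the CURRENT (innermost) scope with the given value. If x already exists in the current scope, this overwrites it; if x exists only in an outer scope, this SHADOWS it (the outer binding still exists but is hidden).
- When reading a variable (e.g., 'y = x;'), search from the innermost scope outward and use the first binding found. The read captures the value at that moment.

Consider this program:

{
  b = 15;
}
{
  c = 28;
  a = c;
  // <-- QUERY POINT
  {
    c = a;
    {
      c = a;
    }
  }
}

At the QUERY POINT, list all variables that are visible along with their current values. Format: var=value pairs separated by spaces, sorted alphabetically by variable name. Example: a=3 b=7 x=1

Step 1: enter scope (depth=1)
Step 2: declare b=15 at depth 1
Step 3: exit scope (depth=0)
Step 4: enter scope (depth=1)
Step 5: declare c=28 at depth 1
Step 6: declare a=(read c)=28 at depth 1
Visible at query point: a=28 c=28

Answer: a=28 c=28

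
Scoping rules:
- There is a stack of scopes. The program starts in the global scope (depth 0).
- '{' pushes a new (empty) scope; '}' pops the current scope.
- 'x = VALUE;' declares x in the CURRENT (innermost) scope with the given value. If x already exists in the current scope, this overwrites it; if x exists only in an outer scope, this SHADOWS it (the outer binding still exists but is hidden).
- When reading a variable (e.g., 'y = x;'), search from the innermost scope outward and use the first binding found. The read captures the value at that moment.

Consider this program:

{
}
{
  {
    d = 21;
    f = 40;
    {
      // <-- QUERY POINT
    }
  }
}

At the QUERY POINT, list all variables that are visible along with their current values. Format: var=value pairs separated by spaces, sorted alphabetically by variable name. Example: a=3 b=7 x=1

Step 1: enter scope (depth=1)
Step 2: exit scope (depth=0)
Step 3: enter scope (depth=1)
Step 4: enter scope (depth=2)
Step 5: declare d=21 at depth 2
Step 6: declare f=40 at depth 2
Step 7: enter scope (depth=3)
Visible at query point: d=21 f=40

Answer: d=21 f=40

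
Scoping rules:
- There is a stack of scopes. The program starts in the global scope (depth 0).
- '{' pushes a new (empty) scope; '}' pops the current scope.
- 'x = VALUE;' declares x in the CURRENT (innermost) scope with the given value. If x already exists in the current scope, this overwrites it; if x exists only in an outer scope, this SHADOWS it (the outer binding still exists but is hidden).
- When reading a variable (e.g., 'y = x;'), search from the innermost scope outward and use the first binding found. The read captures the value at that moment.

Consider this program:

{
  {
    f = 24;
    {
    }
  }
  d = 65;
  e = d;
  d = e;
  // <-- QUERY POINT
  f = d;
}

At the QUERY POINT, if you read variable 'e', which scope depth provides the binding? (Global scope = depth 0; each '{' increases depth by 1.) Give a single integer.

Answer: 1

Derivation:
Step 1: enter scope (depth=1)
Step 2: enter scope (depth=2)
Step 3: declare f=24 at depth 2
Step 4: enter scope (depth=3)
Step 5: exit scope (depth=2)
Step 6: exit scope (depth=1)
Step 7: declare d=65 at depth 1
Step 8: declare e=(read d)=65 at depth 1
Step 9: declare d=(read e)=65 at depth 1
Visible at query point: d=65 e=65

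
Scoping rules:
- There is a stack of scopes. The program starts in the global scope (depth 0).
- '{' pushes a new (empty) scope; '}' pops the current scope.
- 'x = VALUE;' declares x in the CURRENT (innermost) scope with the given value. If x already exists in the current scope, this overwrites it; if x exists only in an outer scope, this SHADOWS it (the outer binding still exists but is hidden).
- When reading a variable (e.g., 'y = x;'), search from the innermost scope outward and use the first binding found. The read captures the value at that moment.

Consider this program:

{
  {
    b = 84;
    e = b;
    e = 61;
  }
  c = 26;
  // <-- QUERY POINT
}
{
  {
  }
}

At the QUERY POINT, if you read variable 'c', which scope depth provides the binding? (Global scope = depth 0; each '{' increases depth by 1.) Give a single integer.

Answer: 1

Derivation:
Step 1: enter scope (depth=1)
Step 2: enter scope (depth=2)
Step 3: declare b=84 at depth 2
Step 4: declare e=(read b)=84 at depth 2
Step 5: declare e=61 at depth 2
Step 6: exit scope (depth=1)
Step 7: declare c=26 at depth 1
Visible at query point: c=26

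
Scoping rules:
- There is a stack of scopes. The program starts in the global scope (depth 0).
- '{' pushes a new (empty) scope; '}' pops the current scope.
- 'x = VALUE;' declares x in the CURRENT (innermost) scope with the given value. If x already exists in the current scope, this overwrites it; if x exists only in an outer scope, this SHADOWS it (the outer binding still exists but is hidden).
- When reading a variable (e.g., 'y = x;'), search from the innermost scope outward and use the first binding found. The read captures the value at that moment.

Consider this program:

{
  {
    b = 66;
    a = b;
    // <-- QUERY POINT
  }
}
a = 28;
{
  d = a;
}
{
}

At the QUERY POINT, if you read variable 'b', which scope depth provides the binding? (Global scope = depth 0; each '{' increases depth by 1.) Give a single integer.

Step 1: enter scope (depth=1)
Step 2: enter scope (depth=2)
Step 3: declare b=66 at depth 2
Step 4: declare a=(read b)=66 at depth 2
Visible at query point: a=66 b=66

Answer: 2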